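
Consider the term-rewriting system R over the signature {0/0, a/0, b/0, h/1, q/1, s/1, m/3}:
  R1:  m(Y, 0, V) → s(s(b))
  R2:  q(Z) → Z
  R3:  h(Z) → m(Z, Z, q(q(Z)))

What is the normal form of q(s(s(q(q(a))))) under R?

1. q(s(s(q(q(a)))))  →  s(s(q(q(a))))   [R2 at ε]
2. s(s(q(q(a))))  →  s(s(q(a)))   [R2 at 1.1]
3. s(s(q(a)))  →  s(s(a))   [R2 at 1.1]

s(s(a))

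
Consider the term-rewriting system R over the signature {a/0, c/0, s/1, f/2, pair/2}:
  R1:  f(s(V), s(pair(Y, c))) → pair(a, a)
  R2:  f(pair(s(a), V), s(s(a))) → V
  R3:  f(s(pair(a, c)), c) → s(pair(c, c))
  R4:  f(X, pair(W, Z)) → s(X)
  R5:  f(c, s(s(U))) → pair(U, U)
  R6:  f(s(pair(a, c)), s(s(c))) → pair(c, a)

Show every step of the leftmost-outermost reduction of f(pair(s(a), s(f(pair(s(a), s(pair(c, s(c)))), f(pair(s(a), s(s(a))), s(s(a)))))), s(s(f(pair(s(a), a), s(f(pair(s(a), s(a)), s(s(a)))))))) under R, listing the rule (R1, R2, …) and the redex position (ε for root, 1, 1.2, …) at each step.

1. f(pair(s(a), s(f(pair(s(a), s(pair(c, s(c)))), f(pair(s(a), s(s(a))), s(s(a)))))), s(s(f(pair(s(a), a), s(f(pair(s(a), s(a)), s(s(a))))))))  →  f(pair(s(a), s(f(pair(s(a), s(pair(c, s(c)))), s(s(a))))), s(s(f(pair(s(a), a), s(f(pair(s(a), s(a)), s(s(a))))))))   [R2 at 1.2.1.2]
2. f(pair(s(a), s(f(pair(s(a), s(pair(c, s(c)))), s(s(a))))), s(s(f(pair(s(a), a), s(f(pair(s(a), s(a)), s(s(a))))))))  →  f(pair(s(a), s(s(pair(c, s(c))))), s(s(f(pair(s(a), a), s(f(pair(s(a), s(a)), s(s(a))))))))   [R2 at 1.2.1]
3. f(pair(s(a), s(s(pair(c, s(c))))), s(s(f(pair(s(a), a), s(f(pair(s(a), s(a)), s(s(a))))))))  →  f(pair(s(a), s(s(pair(c, s(c))))), s(s(f(pair(s(a), a), s(s(a))))))   [R2 at 2.1.1.2.1]
4. f(pair(s(a), s(s(pair(c, s(c))))), s(s(f(pair(s(a), a), s(s(a))))))  →  f(pair(s(a), s(s(pair(c, s(c))))), s(s(a)))   [R2 at 2.1.1]
5. f(pair(s(a), s(s(pair(c, s(c))))), s(s(a)))  →  s(s(pair(c, s(c))))   [R2 at ε]

s(s(pair(c, s(c))))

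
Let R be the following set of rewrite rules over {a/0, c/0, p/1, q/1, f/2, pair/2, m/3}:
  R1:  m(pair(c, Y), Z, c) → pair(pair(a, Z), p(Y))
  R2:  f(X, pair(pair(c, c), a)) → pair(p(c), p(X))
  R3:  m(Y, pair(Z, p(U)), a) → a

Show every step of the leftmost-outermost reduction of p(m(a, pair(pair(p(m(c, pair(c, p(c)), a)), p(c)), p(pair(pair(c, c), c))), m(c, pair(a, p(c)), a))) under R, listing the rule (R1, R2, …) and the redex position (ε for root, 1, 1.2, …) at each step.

p(a)

1. p(m(a, pair(pair(p(m(c, pair(c, p(c)), a)), p(c)), p(pair(pair(c, c), c))), m(c, pair(a, p(c)), a)))  →  p(m(a, pair(pair(p(a), p(c)), p(pair(pair(c, c), c))), m(c, pair(a, p(c)), a)))   [R3 at 1.2.1.1.1]
2. p(m(a, pair(pair(p(a), p(c)), p(pair(pair(c, c), c))), m(c, pair(a, p(c)), a)))  →  p(m(a, pair(pair(p(a), p(c)), p(pair(pair(c, c), c))), a))   [R3 at 1.3]
3. p(m(a, pair(pair(p(a), p(c)), p(pair(pair(c, c), c))), a))  →  p(a)   [R3 at 1]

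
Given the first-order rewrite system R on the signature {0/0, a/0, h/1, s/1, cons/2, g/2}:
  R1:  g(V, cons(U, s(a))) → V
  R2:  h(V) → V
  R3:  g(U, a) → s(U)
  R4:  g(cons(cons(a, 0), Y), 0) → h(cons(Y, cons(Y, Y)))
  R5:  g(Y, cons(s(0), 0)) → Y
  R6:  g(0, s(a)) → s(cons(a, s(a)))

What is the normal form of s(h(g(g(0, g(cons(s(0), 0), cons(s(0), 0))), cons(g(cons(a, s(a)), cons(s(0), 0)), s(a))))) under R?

1. s(h(g(g(0, g(cons(s(0), 0), cons(s(0), 0))), cons(g(cons(a, s(a)), cons(s(0), 0)), s(a)))))  →  s(g(g(0, g(cons(s(0), 0), cons(s(0), 0))), cons(g(cons(a, s(a)), cons(s(0), 0)), s(a))))   [R2 at 1]
2. s(g(g(0, g(cons(s(0), 0), cons(s(0), 0))), cons(g(cons(a, s(a)), cons(s(0), 0)), s(a))))  →  s(g(0, g(cons(s(0), 0), cons(s(0), 0))))   [R1 at 1]
3. s(g(0, g(cons(s(0), 0), cons(s(0), 0))))  →  s(g(0, cons(s(0), 0)))   [R5 at 1.2]
4. s(g(0, cons(s(0), 0)))  →  s(0)   [R5 at 1]

s(0)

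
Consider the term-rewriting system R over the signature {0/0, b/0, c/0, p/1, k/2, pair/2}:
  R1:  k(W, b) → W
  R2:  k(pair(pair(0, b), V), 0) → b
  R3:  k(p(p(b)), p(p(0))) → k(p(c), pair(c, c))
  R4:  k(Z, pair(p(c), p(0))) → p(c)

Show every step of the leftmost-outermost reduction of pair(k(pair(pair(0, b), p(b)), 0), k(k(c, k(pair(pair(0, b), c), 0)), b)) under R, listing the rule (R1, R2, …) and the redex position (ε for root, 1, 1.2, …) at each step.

1. pair(k(pair(pair(0, b), p(b)), 0), k(k(c, k(pair(pair(0, b), c), 0)), b))  →  pair(b, k(k(c, k(pair(pair(0, b), c), 0)), b))   [R2 at 1]
2. pair(b, k(k(c, k(pair(pair(0, b), c), 0)), b))  →  pair(b, k(c, k(pair(pair(0, b), c), 0)))   [R1 at 2]
3. pair(b, k(c, k(pair(pair(0, b), c), 0)))  →  pair(b, k(c, b))   [R2 at 2.2]
4. pair(b, k(c, b))  →  pair(b, c)   [R1 at 2]

pair(b, c)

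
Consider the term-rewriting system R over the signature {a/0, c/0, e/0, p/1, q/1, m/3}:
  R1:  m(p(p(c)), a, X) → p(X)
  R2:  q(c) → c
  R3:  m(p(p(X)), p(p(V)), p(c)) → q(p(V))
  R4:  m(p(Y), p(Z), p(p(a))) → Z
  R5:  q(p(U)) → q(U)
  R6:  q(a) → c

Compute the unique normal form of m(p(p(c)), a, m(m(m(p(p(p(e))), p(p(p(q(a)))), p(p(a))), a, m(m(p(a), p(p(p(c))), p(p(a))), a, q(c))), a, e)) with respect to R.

p(p(e))

1. m(p(p(c)), a, m(m(m(p(p(p(e))), p(p(p(q(a)))), p(p(a))), a, m(m(p(a), p(p(p(c))), p(p(a))), a, q(c))), a, e))  →  p(m(m(m(p(p(p(e))), p(p(p(q(a)))), p(p(a))), a, m(m(p(a), p(p(p(c))), p(p(a))), a, q(c))), a, e))   [R1 at ε]
2. p(m(m(m(p(p(p(e))), p(p(p(q(a)))), p(p(a))), a, m(m(p(a), p(p(p(c))), p(p(a))), a, q(c))), a, e))  →  p(m(m(p(p(q(a))), a, m(m(p(a), p(p(p(c))), p(p(a))), a, q(c))), a, e))   [R4 at 1.1.1]
3. p(m(m(p(p(q(a))), a, m(m(p(a), p(p(p(c))), p(p(a))), a, q(c))), a, e))  →  p(m(m(p(p(c)), a, m(m(p(a), p(p(p(c))), p(p(a))), a, q(c))), a, e))   [R6 at 1.1.1.1.1]
4. p(m(m(p(p(c)), a, m(m(p(a), p(p(p(c))), p(p(a))), a, q(c))), a, e))  →  p(m(p(m(m(p(a), p(p(p(c))), p(p(a))), a, q(c))), a, e))   [R1 at 1.1]
5. p(m(p(m(m(p(a), p(p(p(c))), p(p(a))), a, q(c))), a, e))  →  p(m(p(m(p(p(c)), a, q(c))), a, e))   [R4 at 1.1.1.1]
6. p(m(p(m(p(p(c)), a, q(c))), a, e))  →  p(m(p(p(q(c))), a, e))   [R1 at 1.1.1]
7. p(m(p(p(q(c))), a, e))  →  p(m(p(p(c)), a, e))   [R2 at 1.1.1.1]
8. p(m(p(p(c)), a, e))  →  p(p(e))   [R1 at 1]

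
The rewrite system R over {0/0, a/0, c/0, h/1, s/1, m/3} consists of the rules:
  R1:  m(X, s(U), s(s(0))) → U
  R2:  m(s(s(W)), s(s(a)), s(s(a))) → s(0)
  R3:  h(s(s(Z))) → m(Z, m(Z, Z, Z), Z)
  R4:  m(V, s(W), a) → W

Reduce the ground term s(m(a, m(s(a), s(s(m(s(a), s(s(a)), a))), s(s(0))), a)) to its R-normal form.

s(s(a))

1. s(m(a, m(s(a), s(s(m(s(a), s(s(a)), a))), s(s(0))), a))  →  s(m(a, s(m(s(a), s(s(a)), a)), a))   [R1 at 1.2]
2. s(m(a, s(m(s(a), s(s(a)), a)), a))  →  s(m(s(a), s(s(a)), a))   [R4 at 1]
3. s(m(s(a), s(s(a)), a))  →  s(s(a))   [R4 at 1]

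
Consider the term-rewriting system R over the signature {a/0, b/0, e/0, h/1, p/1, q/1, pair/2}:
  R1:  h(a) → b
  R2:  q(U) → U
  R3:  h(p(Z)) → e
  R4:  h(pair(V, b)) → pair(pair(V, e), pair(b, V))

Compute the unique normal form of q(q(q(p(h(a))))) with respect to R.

p(b)

1. q(q(q(p(h(a)))))  →  q(q(p(h(a))))   [R2 at ε]
2. q(q(p(h(a))))  →  q(p(h(a)))   [R2 at ε]
3. q(p(h(a)))  →  p(h(a))   [R2 at ε]
4. p(h(a))  →  p(b)   [R1 at 1]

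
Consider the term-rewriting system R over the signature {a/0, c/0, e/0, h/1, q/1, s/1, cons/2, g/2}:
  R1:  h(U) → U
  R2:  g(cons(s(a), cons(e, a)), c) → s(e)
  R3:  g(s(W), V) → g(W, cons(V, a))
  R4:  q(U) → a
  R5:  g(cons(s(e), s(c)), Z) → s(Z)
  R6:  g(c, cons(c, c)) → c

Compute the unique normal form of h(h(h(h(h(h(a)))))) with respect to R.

a

1. h(h(h(h(h(h(a))))))  →  h(h(h(h(h(a)))))   [R1 at ε]
2. h(h(h(h(h(a)))))  →  h(h(h(h(a))))   [R1 at ε]
3. h(h(h(h(a))))  →  h(h(h(a)))   [R1 at ε]
4. h(h(h(a)))  →  h(h(a))   [R1 at ε]
5. h(h(a))  →  h(a)   [R1 at ε]
6. h(a)  →  a   [R1 at ε]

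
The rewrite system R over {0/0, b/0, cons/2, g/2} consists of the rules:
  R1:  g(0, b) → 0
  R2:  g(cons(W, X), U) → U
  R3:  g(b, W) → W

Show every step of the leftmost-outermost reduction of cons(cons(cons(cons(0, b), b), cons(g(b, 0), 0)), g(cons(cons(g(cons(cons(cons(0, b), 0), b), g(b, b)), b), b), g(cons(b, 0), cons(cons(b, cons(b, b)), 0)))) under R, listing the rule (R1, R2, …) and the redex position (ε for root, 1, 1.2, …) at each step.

cons(cons(cons(cons(0, b), b), cons(0, 0)), cons(cons(b, cons(b, b)), 0))

1. cons(cons(cons(cons(0, b), b), cons(g(b, 0), 0)), g(cons(cons(g(cons(cons(cons(0, b), 0), b), g(b, b)), b), b), g(cons(b, 0), cons(cons(b, cons(b, b)), 0))))  →  cons(cons(cons(cons(0, b), b), cons(0, 0)), g(cons(cons(g(cons(cons(cons(0, b), 0), b), g(b, b)), b), b), g(cons(b, 0), cons(cons(b, cons(b, b)), 0))))   [R3 at 1.2.1]
2. cons(cons(cons(cons(0, b), b), cons(0, 0)), g(cons(cons(g(cons(cons(cons(0, b), 0), b), g(b, b)), b), b), g(cons(b, 0), cons(cons(b, cons(b, b)), 0))))  →  cons(cons(cons(cons(0, b), b), cons(0, 0)), g(cons(b, 0), cons(cons(b, cons(b, b)), 0)))   [R2 at 2]
3. cons(cons(cons(cons(0, b), b), cons(0, 0)), g(cons(b, 0), cons(cons(b, cons(b, b)), 0)))  →  cons(cons(cons(cons(0, b), b), cons(0, 0)), cons(cons(b, cons(b, b)), 0))   [R2 at 2]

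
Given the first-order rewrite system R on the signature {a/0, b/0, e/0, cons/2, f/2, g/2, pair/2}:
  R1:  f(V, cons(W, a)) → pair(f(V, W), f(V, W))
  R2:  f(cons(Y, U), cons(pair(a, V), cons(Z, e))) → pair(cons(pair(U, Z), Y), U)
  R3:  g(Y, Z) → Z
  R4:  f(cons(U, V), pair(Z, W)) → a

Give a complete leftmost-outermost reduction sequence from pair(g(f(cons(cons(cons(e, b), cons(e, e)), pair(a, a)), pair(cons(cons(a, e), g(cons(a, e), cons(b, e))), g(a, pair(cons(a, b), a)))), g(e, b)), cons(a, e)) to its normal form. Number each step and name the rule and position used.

1. pair(g(f(cons(cons(cons(e, b), cons(e, e)), pair(a, a)), pair(cons(cons(a, e), g(cons(a, e), cons(b, e))), g(a, pair(cons(a, b), a)))), g(e, b)), cons(a, e))  →  pair(g(e, b), cons(a, e))   [R3 at 1]
2. pair(g(e, b), cons(a, e))  →  pair(b, cons(a, e))   [R3 at 1]

pair(b, cons(a, e))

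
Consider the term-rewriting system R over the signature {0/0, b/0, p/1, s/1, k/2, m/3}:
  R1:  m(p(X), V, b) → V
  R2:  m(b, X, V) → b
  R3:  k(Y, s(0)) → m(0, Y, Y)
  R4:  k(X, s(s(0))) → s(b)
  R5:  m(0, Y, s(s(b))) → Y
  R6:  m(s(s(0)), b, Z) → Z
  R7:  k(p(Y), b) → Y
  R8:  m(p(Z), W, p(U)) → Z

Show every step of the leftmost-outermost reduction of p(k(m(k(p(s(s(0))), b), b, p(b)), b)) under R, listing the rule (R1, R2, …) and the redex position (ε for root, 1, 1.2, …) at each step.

p(b)

1. p(k(m(k(p(s(s(0))), b), b, p(b)), b))  →  p(k(m(s(s(0)), b, p(b)), b))   [R7 at 1.1.1]
2. p(k(m(s(s(0)), b, p(b)), b))  →  p(k(p(b), b))   [R6 at 1.1]
3. p(k(p(b), b))  →  p(b)   [R7 at 1]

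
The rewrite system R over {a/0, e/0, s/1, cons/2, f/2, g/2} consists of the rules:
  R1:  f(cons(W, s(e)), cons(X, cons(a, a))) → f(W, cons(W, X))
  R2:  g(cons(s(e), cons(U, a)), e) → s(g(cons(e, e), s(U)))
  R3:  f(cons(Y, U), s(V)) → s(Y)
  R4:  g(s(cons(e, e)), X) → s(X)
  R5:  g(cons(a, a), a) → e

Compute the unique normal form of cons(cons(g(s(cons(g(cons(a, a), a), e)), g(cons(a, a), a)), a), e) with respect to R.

1. cons(cons(g(s(cons(g(cons(a, a), a), e)), g(cons(a, a), a)), a), e)  →  cons(cons(g(s(cons(e, e)), g(cons(a, a), a)), a), e)   [R5 at 1.1.1.1.1]
2. cons(cons(g(s(cons(e, e)), g(cons(a, a), a)), a), e)  →  cons(cons(s(g(cons(a, a), a)), a), e)   [R4 at 1.1]
3. cons(cons(s(g(cons(a, a), a)), a), e)  →  cons(cons(s(e), a), e)   [R5 at 1.1.1]

cons(cons(s(e), a), e)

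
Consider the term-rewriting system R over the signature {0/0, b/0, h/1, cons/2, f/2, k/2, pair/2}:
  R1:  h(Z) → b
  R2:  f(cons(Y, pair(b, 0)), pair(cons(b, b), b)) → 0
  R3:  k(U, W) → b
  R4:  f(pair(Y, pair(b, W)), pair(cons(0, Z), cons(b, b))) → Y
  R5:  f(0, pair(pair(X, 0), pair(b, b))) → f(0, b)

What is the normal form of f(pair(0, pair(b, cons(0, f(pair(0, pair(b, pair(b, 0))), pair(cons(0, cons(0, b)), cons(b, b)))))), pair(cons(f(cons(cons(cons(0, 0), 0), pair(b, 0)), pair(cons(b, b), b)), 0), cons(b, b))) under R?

0

1. f(pair(0, pair(b, cons(0, f(pair(0, pair(b, pair(b, 0))), pair(cons(0, cons(0, b)), cons(b, b)))))), pair(cons(f(cons(cons(cons(0, 0), 0), pair(b, 0)), pair(cons(b, b), b)), 0), cons(b, b)))  →  f(pair(0, pair(b, cons(0, 0))), pair(cons(f(cons(cons(cons(0, 0), 0), pair(b, 0)), pair(cons(b, b), b)), 0), cons(b, b)))   [R4 at 1.2.2.2]
2. f(pair(0, pair(b, cons(0, 0))), pair(cons(f(cons(cons(cons(0, 0), 0), pair(b, 0)), pair(cons(b, b), b)), 0), cons(b, b)))  →  f(pair(0, pair(b, cons(0, 0))), pair(cons(0, 0), cons(b, b)))   [R2 at 2.1.1]
3. f(pair(0, pair(b, cons(0, 0))), pair(cons(0, 0), cons(b, b)))  →  0   [R4 at ε]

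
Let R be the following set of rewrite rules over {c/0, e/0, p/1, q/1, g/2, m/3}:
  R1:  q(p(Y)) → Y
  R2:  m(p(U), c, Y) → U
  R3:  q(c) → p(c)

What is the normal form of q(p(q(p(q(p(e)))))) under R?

1. q(p(q(p(q(p(e))))))  →  q(p(q(p(e))))   [R1 at ε]
2. q(p(q(p(e))))  →  q(p(e))   [R1 at ε]
3. q(p(e))  →  e   [R1 at ε]

e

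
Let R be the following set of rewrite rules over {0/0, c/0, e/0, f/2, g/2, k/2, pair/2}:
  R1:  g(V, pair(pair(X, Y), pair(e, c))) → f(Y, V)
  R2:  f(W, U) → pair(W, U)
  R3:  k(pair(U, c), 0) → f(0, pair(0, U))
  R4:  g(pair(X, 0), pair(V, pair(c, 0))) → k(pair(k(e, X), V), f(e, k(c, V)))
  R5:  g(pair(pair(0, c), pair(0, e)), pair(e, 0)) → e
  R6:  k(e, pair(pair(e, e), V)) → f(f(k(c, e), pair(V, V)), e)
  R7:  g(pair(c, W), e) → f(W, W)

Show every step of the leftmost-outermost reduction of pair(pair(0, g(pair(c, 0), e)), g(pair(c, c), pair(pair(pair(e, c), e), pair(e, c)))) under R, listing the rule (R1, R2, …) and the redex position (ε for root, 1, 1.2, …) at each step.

pair(pair(0, pair(0, 0)), pair(e, pair(c, c)))

1. pair(pair(0, g(pair(c, 0), e)), g(pair(c, c), pair(pair(pair(e, c), e), pair(e, c))))  →  pair(pair(0, f(0, 0)), g(pair(c, c), pair(pair(pair(e, c), e), pair(e, c))))   [R7 at 1.2]
2. pair(pair(0, f(0, 0)), g(pair(c, c), pair(pair(pair(e, c), e), pair(e, c))))  →  pair(pair(0, pair(0, 0)), g(pair(c, c), pair(pair(pair(e, c), e), pair(e, c))))   [R2 at 1.2]
3. pair(pair(0, pair(0, 0)), g(pair(c, c), pair(pair(pair(e, c), e), pair(e, c))))  →  pair(pair(0, pair(0, 0)), f(e, pair(c, c)))   [R1 at 2]
4. pair(pair(0, pair(0, 0)), f(e, pair(c, c)))  →  pair(pair(0, pair(0, 0)), pair(e, pair(c, c)))   [R2 at 2]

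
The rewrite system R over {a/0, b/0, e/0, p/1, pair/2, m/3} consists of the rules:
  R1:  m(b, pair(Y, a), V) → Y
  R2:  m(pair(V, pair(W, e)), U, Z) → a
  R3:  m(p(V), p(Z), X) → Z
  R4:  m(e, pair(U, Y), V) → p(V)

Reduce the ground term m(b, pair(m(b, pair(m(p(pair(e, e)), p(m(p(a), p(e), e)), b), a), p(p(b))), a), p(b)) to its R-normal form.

e

1. m(b, pair(m(b, pair(m(p(pair(e, e)), p(m(p(a), p(e), e)), b), a), p(p(b))), a), p(b))  →  m(b, pair(m(p(pair(e, e)), p(m(p(a), p(e), e)), b), a), p(p(b)))   [R1 at ε]
2. m(b, pair(m(p(pair(e, e)), p(m(p(a), p(e), e)), b), a), p(p(b)))  →  m(p(pair(e, e)), p(m(p(a), p(e), e)), b)   [R1 at ε]
3. m(p(pair(e, e)), p(m(p(a), p(e), e)), b)  →  m(p(a), p(e), e)   [R3 at ε]
4. m(p(a), p(e), e)  →  e   [R3 at ε]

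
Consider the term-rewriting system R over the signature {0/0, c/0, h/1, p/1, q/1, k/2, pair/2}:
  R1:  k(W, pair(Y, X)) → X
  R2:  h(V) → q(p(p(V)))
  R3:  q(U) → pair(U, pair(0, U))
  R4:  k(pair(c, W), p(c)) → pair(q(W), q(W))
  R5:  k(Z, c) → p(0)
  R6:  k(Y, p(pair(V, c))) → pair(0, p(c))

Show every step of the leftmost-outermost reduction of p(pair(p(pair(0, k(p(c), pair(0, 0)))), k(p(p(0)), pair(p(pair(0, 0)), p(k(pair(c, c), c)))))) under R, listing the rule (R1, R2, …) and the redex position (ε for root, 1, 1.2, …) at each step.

p(pair(p(pair(0, 0)), p(p(0))))

1. p(pair(p(pair(0, k(p(c), pair(0, 0)))), k(p(p(0)), pair(p(pair(0, 0)), p(k(pair(c, c), c))))))  →  p(pair(p(pair(0, 0)), k(p(p(0)), pair(p(pair(0, 0)), p(k(pair(c, c), c))))))   [R1 at 1.1.1.2]
2. p(pair(p(pair(0, 0)), k(p(p(0)), pair(p(pair(0, 0)), p(k(pair(c, c), c))))))  →  p(pair(p(pair(0, 0)), p(k(pair(c, c), c))))   [R1 at 1.2]
3. p(pair(p(pair(0, 0)), p(k(pair(c, c), c))))  →  p(pair(p(pair(0, 0)), p(p(0))))   [R5 at 1.2.1]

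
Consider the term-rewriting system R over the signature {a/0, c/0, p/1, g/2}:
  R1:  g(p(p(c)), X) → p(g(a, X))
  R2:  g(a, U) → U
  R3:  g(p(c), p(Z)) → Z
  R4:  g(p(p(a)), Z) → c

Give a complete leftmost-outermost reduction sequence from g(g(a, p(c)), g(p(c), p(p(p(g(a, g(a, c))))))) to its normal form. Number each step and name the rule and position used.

1. g(g(a, p(c)), g(p(c), p(p(p(g(a, g(a, c)))))))  →  g(p(c), g(p(c), p(p(p(g(a, g(a, c)))))))   [R2 at 1]
2. g(p(c), g(p(c), p(p(p(g(a, g(a, c)))))))  →  g(p(c), p(p(g(a, g(a, c)))))   [R3 at 2]
3. g(p(c), p(p(g(a, g(a, c)))))  →  p(g(a, g(a, c)))   [R3 at ε]
4. p(g(a, g(a, c)))  →  p(g(a, c))   [R2 at 1]
5. p(g(a, c))  →  p(c)   [R2 at 1]

p(c)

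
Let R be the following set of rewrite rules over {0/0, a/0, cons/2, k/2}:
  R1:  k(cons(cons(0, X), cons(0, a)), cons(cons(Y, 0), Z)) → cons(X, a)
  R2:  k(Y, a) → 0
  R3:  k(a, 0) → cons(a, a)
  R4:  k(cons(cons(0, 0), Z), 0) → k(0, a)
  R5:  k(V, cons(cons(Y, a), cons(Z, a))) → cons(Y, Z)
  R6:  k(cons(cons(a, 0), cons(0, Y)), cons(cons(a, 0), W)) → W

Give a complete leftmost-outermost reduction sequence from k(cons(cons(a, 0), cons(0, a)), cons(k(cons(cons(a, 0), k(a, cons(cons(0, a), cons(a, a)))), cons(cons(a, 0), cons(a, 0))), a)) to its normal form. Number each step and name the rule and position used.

a

1. k(cons(cons(a, 0), cons(0, a)), cons(k(cons(cons(a, 0), k(a, cons(cons(0, a), cons(a, a)))), cons(cons(a, 0), cons(a, 0))), a))  →  k(cons(cons(a, 0), cons(0, a)), cons(k(cons(cons(a, 0), cons(0, a)), cons(cons(a, 0), cons(a, 0))), a))   [R5 at 2.1.1.2]
2. k(cons(cons(a, 0), cons(0, a)), cons(k(cons(cons(a, 0), cons(0, a)), cons(cons(a, 0), cons(a, 0))), a))  →  k(cons(cons(a, 0), cons(0, a)), cons(cons(a, 0), a))   [R6 at 2.1]
3. k(cons(cons(a, 0), cons(0, a)), cons(cons(a, 0), a))  →  a   [R6 at ε]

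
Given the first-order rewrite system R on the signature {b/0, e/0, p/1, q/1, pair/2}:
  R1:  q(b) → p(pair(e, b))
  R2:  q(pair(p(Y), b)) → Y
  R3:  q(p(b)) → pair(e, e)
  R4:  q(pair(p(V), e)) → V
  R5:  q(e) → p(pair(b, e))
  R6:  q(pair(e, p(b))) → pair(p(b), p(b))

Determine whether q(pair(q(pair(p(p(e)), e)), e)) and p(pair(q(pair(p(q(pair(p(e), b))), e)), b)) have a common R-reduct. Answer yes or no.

no — NF(t₁) = e, NF(t₂) = p(pair(e, b))

Reduce t₁ = q(pair(q(pair(p(p(e)), e)), e)):
1. q(pair(q(pair(p(p(e)), e)), e))  →  q(pair(p(e), e))   [R4 at 1.1]
2. q(pair(p(e), e))  →  e   [R4 at ε]

Reduce t₂ = p(pair(q(pair(p(q(pair(p(e), b))), e)), b)):
1. p(pair(q(pair(p(q(pair(p(e), b))), e)), b))  →  p(pair(q(pair(p(e), b)), b))   [R4 at 1.1]
2. p(pair(q(pair(p(e), b)), b))  →  p(pair(e, b))   [R2 at 1.1]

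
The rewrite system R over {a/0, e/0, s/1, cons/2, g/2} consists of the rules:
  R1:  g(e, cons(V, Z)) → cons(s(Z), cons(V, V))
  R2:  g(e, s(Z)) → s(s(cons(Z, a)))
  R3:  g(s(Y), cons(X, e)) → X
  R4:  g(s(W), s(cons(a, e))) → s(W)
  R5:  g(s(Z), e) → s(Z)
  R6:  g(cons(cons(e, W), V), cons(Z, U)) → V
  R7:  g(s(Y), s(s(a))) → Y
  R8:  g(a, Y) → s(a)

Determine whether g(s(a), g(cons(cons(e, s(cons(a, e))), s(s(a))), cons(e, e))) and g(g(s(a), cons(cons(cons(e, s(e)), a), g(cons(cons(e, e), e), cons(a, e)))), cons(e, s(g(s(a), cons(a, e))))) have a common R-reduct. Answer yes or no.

yes — NF(t₁) = a, NF(t₂) = a

Reduce t₁ = g(s(a), g(cons(cons(e, s(cons(a, e))), s(s(a))), cons(e, e))):
1. g(s(a), g(cons(cons(e, s(cons(a, e))), s(s(a))), cons(e, e)))  →  g(s(a), s(s(a)))   [R6 at 2]
2. g(s(a), s(s(a)))  →  a   [R7 at ε]

Reduce t₂ = g(g(s(a), cons(cons(cons(e, s(e)), a), g(cons(cons(e, e), e), cons(a, e)))), cons(e, s(g(s(a), cons(a, e))))):
1. g(g(s(a), cons(cons(cons(e, s(e)), a), g(cons(cons(e, e), e), cons(a, e)))), cons(e, s(g(s(a), cons(a, e)))))  →  g(g(s(a), cons(cons(cons(e, s(e)), a), e)), cons(e, s(g(s(a), cons(a, e)))))   [R6 at 1.2.2]
2. g(g(s(a), cons(cons(cons(e, s(e)), a), e)), cons(e, s(g(s(a), cons(a, e)))))  →  g(cons(cons(e, s(e)), a), cons(e, s(g(s(a), cons(a, e)))))   [R3 at 1]
3. g(cons(cons(e, s(e)), a), cons(e, s(g(s(a), cons(a, e)))))  →  a   [R6 at ε]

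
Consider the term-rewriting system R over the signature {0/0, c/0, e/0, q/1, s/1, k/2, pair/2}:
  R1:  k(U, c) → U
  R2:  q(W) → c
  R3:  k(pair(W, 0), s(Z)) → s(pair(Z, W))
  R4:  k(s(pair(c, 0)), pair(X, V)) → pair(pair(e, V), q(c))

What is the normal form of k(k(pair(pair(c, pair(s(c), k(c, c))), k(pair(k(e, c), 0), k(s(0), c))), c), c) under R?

1. k(k(pair(pair(c, pair(s(c), k(c, c))), k(pair(k(e, c), 0), k(s(0), c))), c), c)  →  k(pair(pair(c, pair(s(c), k(c, c))), k(pair(k(e, c), 0), k(s(0), c))), c)   [R1 at ε]
2. k(pair(pair(c, pair(s(c), k(c, c))), k(pair(k(e, c), 0), k(s(0), c))), c)  →  pair(pair(c, pair(s(c), k(c, c))), k(pair(k(e, c), 0), k(s(0), c)))   [R1 at ε]
3. pair(pair(c, pair(s(c), k(c, c))), k(pair(k(e, c), 0), k(s(0), c)))  →  pair(pair(c, pair(s(c), c)), k(pair(k(e, c), 0), k(s(0), c)))   [R1 at 1.2.2]
4. pair(pair(c, pair(s(c), c)), k(pair(k(e, c), 0), k(s(0), c)))  →  pair(pair(c, pair(s(c), c)), k(pair(e, 0), k(s(0), c)))   [R1 at 2.1.1]
5. pair(pair(c, pair(s(c), c)), k(pair(e, 0), k(s(0), c)))  →  pair(pair(c, pair(s(c), c)), k(pair(e, 0), s(0)))   [R1 at 2.2]
6. pair(pair(c, pair(s(c), c)), k(pair(e, 0), s(0)))  →  pair(pair(c, pair(s(c), c)), s(pair(0, e)))   [R3 at 2]

pair(pair(c, pair(s(c), c)), s(pair(0, e)))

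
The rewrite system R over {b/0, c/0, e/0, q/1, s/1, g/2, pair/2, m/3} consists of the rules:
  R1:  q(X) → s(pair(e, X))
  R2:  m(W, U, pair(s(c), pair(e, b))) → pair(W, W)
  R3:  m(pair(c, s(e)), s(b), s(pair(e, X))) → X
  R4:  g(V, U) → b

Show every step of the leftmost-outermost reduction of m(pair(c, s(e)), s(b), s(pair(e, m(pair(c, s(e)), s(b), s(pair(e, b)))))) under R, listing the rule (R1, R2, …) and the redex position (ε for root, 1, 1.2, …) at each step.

1. m(pair(c, s(e)), s(b), s(pair(e, m(pair(c, s(e)), s(b), s(pair(e, b))))))  →  m(pair(c, s(e)), s(b), s(pair(e, b)))   [R3 at ε]
2. m(pair(c, s(e)), s(b), s(pair(e, b)))  →  b   [R3 at ε]

b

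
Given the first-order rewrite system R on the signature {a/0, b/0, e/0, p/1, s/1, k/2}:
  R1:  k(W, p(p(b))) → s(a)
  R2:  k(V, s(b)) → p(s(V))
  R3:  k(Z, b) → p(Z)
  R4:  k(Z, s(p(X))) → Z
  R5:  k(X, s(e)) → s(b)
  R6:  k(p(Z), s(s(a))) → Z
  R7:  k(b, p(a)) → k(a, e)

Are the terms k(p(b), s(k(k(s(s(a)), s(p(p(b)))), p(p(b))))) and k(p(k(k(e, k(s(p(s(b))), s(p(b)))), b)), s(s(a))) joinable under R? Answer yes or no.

Reduce t₁ = k(p(b), s(k(k(s(s(a)), s(p(p(b)))), p(p(b))))):
1. k(p(b), s(k(k(s(s(a)), s(p(p(b)))), p(p(b)))))  →  k(p(b), s(s(a)))   [R1 at 2.1]
2. k(p(b), s(s(a)))  →  b   [R6 at ε]

Reduce t₂ = k(p(k(k(e, k(s(p(s(b))), s(p(b)))), b)), s(s(a))):
1. k(p(k(k(e, k(s(p(s(b))), s(p(b)))), b)), s(s(a)))  →  k(k(e, k(s(p(s(b))), s(p(b)))), b)   [R6 at ε]
2. k(k(e, k(s(p(s(b))), s(p(b)))), b)  →  p(k(e, k(s(p(s(b))), s(p(b)))))   [R3 at ε]
3. p(k(e, k(s(p(s(b))), s(p(b)))))  →  p(k(e, s(p(s(b)))))   [R4 at 1.2]
4. p(k(e, s(p(s(b)))))  →  p(e)   [R4 at 1]

no — NF(t₁) = b, NF(t₂) = p(e)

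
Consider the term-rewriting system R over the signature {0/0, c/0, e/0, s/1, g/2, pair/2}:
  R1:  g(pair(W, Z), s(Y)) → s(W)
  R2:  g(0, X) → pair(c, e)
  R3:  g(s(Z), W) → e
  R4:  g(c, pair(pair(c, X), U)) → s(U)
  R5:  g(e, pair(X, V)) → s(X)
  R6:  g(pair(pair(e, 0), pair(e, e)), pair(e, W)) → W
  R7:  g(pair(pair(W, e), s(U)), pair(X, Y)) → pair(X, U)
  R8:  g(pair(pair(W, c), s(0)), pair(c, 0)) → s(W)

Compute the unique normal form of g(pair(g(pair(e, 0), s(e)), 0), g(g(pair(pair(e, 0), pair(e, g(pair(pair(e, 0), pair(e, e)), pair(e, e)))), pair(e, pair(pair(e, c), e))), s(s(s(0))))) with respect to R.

s(s(e))

1. g(pair(g(pair(e, 0), s(e)), 0), g(g(pair(pair(e, 0), pair(e, g(pair(pair(e, 0), pair(e, e)), pair(e, e)))), pair(e, pair(pair(e, c), e))), s(s(s(0)))))  →  g(pair(s(e), 0), g(g(pair(pair(e, 0), pair(e, g(pair(pair(e, 0), pair(e, e)), pair(e, e)))), pair(e, pair(pair(e, c), e))), s(s(s(0)))))   [R1 at 1.1]
2. g(pair(s(e), 0), g(g(pair(pair(e, 0), pair(e, g(pair(pair(e, 0), pair(e, e)), pair(e, e)))), pair(e, pair(pair(e, c), e))), s(s(s(0)))))  →  g(pair(s(e), 0), g(g(pair(pair(e, 0), pair(e, e)), pair(e, pair(pair(e, c), e))), s(s(s(0)))))   [R6 at 2.1.1.2.2]
3. g(pair(s(e), 0), g(g(pair(pair(e, 0), pair(e, e)), pair(e, pair(pair(e, c), e))), s(s(s(0)))))  →  g(pair(s(e), 0), g(pair(pair(e, c), e), s(s(s(0)))))   [R6 at 2.1]
4. g(pair(s(e), 0), g(pair(pair(e, c), e), s(s(s(0)))))  →  g(pair(s(e), 0), s(pair(e, c)))   [R1 at 2]
5. g(pair(s(e), 0), s(pair(e, c)))  →  s(s(e))   [R1 at ε]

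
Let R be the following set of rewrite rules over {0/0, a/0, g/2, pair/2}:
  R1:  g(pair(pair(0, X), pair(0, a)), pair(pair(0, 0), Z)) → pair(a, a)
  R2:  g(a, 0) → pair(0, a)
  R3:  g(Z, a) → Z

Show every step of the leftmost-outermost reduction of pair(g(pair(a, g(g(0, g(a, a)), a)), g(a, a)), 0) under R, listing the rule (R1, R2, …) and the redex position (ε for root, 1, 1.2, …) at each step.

1. pair(g(pair(a, g(g(0, g(a, a)), a)), g(a, a)), 0)  →  pair(g(pair(a, g(0, g(a, a))), g(a, a)), 0)   [R3 at 1.1.2]
2. pair(g(pair(a, g(0, g(a, a))), g(a, a)), 0)  →  pair(g(pair(a, g(0, a)), g(a, a)), 0)   [R3 at 1.1.2.2]
3. pair(g(pair(a, g(0, a)), g(a, a)), 0)  →  pair(g(pair(a, 0), g(a, a)), 0)   [R3 at 1.1.2]
4. pair(g(pair(a, 0), g(a, a)), 0)  →  pair(g(pair(a, 0), a), 0)   [R3 at 1.2]
5. pair(g(pair(a, 0), a), 0)  →  pair(pair(a, 0), 0)   [R3 at 1]

pair(pair(a, 0), 0)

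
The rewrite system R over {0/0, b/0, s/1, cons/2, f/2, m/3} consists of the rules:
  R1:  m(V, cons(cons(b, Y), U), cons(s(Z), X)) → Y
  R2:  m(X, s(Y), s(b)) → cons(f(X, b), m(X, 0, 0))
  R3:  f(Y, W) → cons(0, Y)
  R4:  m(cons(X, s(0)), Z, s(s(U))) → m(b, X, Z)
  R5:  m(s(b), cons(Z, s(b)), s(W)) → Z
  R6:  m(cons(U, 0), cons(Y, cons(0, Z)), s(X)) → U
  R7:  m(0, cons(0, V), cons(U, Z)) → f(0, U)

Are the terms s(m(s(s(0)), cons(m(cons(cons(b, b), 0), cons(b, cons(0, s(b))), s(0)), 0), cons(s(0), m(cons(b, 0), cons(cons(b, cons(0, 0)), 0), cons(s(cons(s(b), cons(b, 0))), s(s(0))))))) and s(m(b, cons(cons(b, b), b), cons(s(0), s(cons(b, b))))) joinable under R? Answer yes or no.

yes — NF(t₁) = s(b), NF(t₂) = s(b)

Reduce t₁ = s(m(s(s(0)), cons(m(cons(cons(b, b), 0), cons(b, cons(0, s(b))), s(0)), 0), cons(s(0), m(cons(b, 0), cons(cons(b, cons(0, 0)), 0), cons(s(cons(s(b), cons(b, 0))), s(s(0))))))):
1. s(m(s(s(0)), cons(m(cons(cons(b, b), 0), cons(b, cons(0, s(b))), s(0)), 0), cons(s(0), m(cons(b, 0), cons(cons(b, cons(0, 0)), 0), cons(s(cons(s(b), cons(b, 0))), s(s(0)))))))  →  s(m(s(s(0)), cons(cons(b, b), 0), cons(s(0), m(cons(b, 0), cons(cons(b, cons(0, 0)), 0), cons(s(cons(s(b), cons(b, 0))), s(s(0)))))))   [R6 at 1.2.1]
2. s(m(s(s(0)), cons(cons(b, b), 0), cons(s(0), m(cons(b, 0), cons(cons(b, cons(0, 0)), 0), cons(s(cons(s(b), cons(b, 0))), s(s(0)))))))  →  s(b)   [R1 at 1]

Reduce t₂ = s(m(b, cons(cons(b, b), b), cons(s(0), s(cons(b, b))))):
1. s(m(b, cons(cons(b, b), b), cons(s(0), s(cons(b, b)))))  →  s(b)   [R1 at 1]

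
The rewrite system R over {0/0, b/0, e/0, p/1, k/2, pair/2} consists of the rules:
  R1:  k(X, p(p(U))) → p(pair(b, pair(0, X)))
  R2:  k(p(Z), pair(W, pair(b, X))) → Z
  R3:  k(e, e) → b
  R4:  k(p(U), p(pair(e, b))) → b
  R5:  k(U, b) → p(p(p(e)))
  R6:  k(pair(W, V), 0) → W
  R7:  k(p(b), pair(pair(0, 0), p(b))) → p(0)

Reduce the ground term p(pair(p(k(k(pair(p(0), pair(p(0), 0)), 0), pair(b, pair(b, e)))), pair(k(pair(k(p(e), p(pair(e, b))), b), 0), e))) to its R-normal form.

p(pair(p(0), pair(b, e)))

1. p(pair(p(k(k(pair(p(0), pair(p(0), 0)), 0), pair(b, pair(b, e)))), pair(k(pair(k(p(e), p(pair(e, b))), b), 0), e)))  →  p(pair(p(k(p(0), pair(b, pair(b, e)))), pair(k(pair(k(p(e), p(pair(e, b))), b), 0), e)))   [R6 at 1.1.1.1]
2. p(pair(p(k(p(0), pair(b, pair(b, e)))), pair(k(pair(k(p(e), p(pair(e, b))), b), 0), e)))  →  p(pair(p(0), pair(k(pair(k(p(e), p(pair(e, b))), b), 0), e)))   [R2 at 1.1.1]
3. p(pair(p(0), pair(k(pair(k(p(e), p(pair(e, b))), b), 0), e)))  →  p(pair(p(0), pair(k(p(e), p(pair(e, b))), e)))   [R6 at 1.2.1]
4. p(pair(p(0), pair(k(p(e), p(pair(e, b))), e)))  →  p(pair(p(0), pair(b, e)))   [R4 at 1.2.1]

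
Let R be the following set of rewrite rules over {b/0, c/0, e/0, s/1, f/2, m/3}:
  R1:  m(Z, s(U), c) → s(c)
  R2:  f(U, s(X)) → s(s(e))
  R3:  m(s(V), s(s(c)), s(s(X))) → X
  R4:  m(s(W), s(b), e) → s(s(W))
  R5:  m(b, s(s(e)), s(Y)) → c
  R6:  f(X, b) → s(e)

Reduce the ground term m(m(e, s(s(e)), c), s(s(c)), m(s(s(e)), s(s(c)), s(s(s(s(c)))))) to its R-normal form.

1. m(m(e, s(s(e)), c), s(s(c)), m(s(s(e)), s(s(c)), s(s(s(s(c))))))  →  m(s(c), s(s(c)), m(s(s(e)), s(s(c)), s(s(s(s(c))))))   [R1 at 1]
2. m(s(c), s(s(c)), m(s(s(e)), s(s(c)), s(s(s(s(c))))))  →  m(s(c), s(s(c)), s(s(c)))   [R3 at 3]
3. m(s(c), s(s(c)), s(s(c)))  →  c   [R3 at ε]

c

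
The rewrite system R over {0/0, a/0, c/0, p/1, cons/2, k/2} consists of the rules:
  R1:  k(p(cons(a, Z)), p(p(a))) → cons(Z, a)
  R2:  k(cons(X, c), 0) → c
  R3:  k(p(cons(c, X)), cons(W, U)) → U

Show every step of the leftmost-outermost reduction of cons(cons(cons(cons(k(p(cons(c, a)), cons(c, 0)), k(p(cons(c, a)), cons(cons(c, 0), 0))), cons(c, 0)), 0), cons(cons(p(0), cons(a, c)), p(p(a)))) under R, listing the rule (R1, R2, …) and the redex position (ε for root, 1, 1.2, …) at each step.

1. cons(cons(cons(cons(k(p(cons(c, a)), cons(c, 0)), k(p(cons(c, a)), cons(cons(c, 0), 0))), cons(c, 0)), 0), cons(cons(p(0), cons(a, c)), p(p(a))))  →  cons(cons(cons(cons(0, k(p(cons(c, a)), cons(cons(c, 0), 0))), cons(c, 0)), 0), cons(cons(p(0), cons(a, c)), p(p(a))))   [R3 at 1.1.1.1]
2. cons(cons(cons(cons(0, k(p(cons(c, a)), cons(cons(c, 0), 0))), cons(c, 0)), 0), cons(cons(p(0), cons(a, c)), p(p(a))))  →  cons(cons(cons(cons(0, 0), cons(c, 0)), 0), cons(cons(p(0), cons(a, c)), p(p(a))))   [R3 at 1.1.1.2]

cons(cons(cons(cons(0, 0), cons(c, 0)), 0), cons(cons(p(0), cons(a, c)), p(p(a))))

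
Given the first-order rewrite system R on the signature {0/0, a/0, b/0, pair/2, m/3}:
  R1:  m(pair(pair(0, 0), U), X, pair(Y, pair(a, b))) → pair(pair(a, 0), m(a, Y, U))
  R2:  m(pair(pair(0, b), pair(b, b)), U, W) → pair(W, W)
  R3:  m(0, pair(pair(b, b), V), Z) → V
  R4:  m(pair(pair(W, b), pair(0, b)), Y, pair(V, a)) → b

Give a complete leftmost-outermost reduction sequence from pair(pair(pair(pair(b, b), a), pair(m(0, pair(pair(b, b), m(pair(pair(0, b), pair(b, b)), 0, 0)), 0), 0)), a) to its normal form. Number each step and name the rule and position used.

pair(pair(pair(pair(b, b), a), pair(pair(0, 0), 0)), a)

1. pair(pair(pair(pair(b, b), a), pair(m(0, pair(pair(b, b), m(pair(pair(0, b), pair(b, b)), 0, 0)), 0), 0)), a)  →  pair(pair(pair(pair(b, b), a), pair(m(pair(pair(0, b), pair(b, b)), 0, 0), 0)), a)   [R3 at 1.2.1]
2. pair(pair(pair(pair(b, b), a), pair(m(pair(pair(0, b), pair(b, b)), 0, 0), 0)), a)  →  pair(pair(pair(pair(b, b), a), pair(pair(0, 0), 0)), a)   [R2 at 1.2.1]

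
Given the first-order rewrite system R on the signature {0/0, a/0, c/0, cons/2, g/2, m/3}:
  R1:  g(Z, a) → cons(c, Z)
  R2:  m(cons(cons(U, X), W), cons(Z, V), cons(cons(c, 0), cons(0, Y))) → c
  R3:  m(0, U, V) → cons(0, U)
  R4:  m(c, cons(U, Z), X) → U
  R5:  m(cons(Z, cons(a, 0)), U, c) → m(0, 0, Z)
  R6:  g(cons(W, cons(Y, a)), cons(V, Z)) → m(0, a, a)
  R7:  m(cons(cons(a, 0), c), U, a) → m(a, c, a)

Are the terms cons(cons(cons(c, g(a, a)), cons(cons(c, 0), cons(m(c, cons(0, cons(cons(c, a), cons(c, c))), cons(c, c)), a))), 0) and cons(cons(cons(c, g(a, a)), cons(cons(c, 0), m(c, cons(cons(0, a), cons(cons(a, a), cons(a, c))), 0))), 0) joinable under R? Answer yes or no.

Reduce t₁ = cons(cons(cons(c, g(a, a)), cons(cons(c, 0), cons(m(c, cons(0, cons(cons(c, a), cons(c, c))), cons(c, c)), a))), 0):
1. cons(cons(cons(c, g(a, a)), cons(cons(c, 0), cons(m(c, cons(0, cons(cons(c, a), cons(c, c))), cons(c, c)), a))), 0)  →  cons(cons(cons(c, cons(c, a)), cons(cons(c, 0), cons(m(c, cons(0, cons(cons(c, a), cons(c, c))), cons(c, c)), a))), 0)   [R1 at 1.1.2]
2. cons(cons(cons(c, cons(c, a)), cons(cons(c, 0), cons(m(c, cons(0, cons(cons(c, a), cons(c, c))), cons(c, c)), a))), 0)  →  cons(cons(cons(c, cons(c, a)), cons(cons(c, 0), cons(0, a))), 0)   [R4 at 1.2.2.1]

Reduce t₂ = cons(cons(cons(c, g(a, a)), cons(cons(c, 0), m(c, cons(cons(0, a), cons(cons(a, a), cons(a, c))), 0))), 0):
1. cons(cons(cons(c, g(a, a)), cons(cons(c, 0), m(c, cons(cons(0, a), cons(cons(a, a), cons(a, c))), 0))), 0)  →  cons(cons(cons(c, cons(c, a)), cons(cons(c, 0), m(c, cons(cons(0, a), cons(cons(a, a), cons(a, c))), 0))), 0)   [R1 at 1.1.2]
2. cons(cons(cons(c, cons(c, a)), cons(cons(c, 0), m(c, cons(cons(0, a), cons(cons(a, a), cons(a, c))), 0))), 0)  →  cons(cons(cons(c, cons(c, a)), cons(cons(c, 0), cons(0, a))), 0)   [R4 at 1.2.2]

yes — NF(t₁) = cons(cons(cons(c, cons(c, a)), cons(cons(c, 0), cons(0, a))), 0), NF(t₂) = cons(cons(cons(c, cons(c, a)), cons(cons(c, 0), cons(0, a))), 0)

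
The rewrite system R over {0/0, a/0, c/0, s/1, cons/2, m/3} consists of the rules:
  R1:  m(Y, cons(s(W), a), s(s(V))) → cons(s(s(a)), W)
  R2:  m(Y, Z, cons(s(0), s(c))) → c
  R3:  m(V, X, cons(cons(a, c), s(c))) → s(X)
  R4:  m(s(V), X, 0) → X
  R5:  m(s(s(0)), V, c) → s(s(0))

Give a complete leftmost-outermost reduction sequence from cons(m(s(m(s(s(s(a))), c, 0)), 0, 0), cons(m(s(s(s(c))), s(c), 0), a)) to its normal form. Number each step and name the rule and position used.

1. cons(m(s(m(s(s(s(a))), c, 0)), 0, 0), cons(m(s(s(s(c))), s(c), 0), a))  →  cons(0, cons(m(s(s(s(c))), s(c), 0), a))   [R4 at 1]
2. cons(0, cons(m(s(s(s(c))), s(c), 0), a))  →  cons(0, cons(s(c), a))   [R4 at 2.1]

cons(0, cons(s(c), a))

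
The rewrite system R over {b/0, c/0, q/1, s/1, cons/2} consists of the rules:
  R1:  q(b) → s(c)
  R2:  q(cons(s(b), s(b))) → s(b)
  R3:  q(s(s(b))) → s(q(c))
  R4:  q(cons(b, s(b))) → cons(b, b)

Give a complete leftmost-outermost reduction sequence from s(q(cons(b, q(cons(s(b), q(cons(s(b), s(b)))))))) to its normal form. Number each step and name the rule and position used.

1. s(q(cons(b, q(cons(s(b), q(cons(s(b), s(b))))))))  →  s(q(cons(b, q(cons(s(b), s(b))))))   [R2 at 1.1.2.1.2]
2. s(q(cons(b, q(cons(s(b), s(b))))))  →  s(q(cons(b, s(b))))   [R2 at 1.1.2]
3. s(q(cons(b, s(b))))  →  s(cons(b, b))   [R4 at 1]

s(cons(b, b))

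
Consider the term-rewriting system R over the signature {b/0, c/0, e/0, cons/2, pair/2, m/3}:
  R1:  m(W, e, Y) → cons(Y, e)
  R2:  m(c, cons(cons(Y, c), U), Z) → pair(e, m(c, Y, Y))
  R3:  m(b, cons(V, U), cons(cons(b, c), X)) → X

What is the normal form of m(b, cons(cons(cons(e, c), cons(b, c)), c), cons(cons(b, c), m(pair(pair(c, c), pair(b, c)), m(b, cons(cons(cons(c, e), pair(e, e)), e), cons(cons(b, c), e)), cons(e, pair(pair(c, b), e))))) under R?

cons(cons(e, pair(pair(c, b), e)), e)

1. m(b, cons(cons(cons(e, c), cons(b, c)), c), cons(cons(b, c), m(pair(pair(c, c), pair(b, c)), m(b, cons(cons(cons(c, e), pair(e, e)), e), cons(cons(b, c), e)), cons(e, pair(pair(c, b), e)))))  →  m(pair(pair(c, c), pair(b, c)), m(b, cons(cons(cons(c, e), pair(e, e)), e), cons(cons(b, c), e)), cons(e, pair(pair(c, b), e)))   [R3 at ε]
2. m(pair(pair(c, c), pair(b, c)), m(b, cons(cons(cons(c, e), pair(e, e)), e), cons(cons(b, c), e)), cons(e, pair(pair(c, b), e)))  →  m(pair(pair(c, c), pair(b, c)), e, cons(e, pair(pair(c, b), e)))   [R3 at 2]
3. m(pair(pair(c, c), pair(b, c)), e, cons(e, pair(pair(c, b), e)))  →  cons(cons(e, pair(pair(c, b), e)), e)   [R1 at ε]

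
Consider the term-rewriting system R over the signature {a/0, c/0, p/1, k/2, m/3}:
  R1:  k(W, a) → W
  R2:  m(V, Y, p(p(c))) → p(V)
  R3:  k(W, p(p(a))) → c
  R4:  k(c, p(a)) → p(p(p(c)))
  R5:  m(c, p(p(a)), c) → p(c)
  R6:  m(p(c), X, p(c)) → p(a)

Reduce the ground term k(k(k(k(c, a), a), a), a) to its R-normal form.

c

1. k(k(k(k(c, a), a), a), a)  →  k(k(k(c, a), a), a)   [R1 at ε]
2. k(k(k(c, a), a), a)  →  k(k(c, a), a)   [R1 at ε]
3. k(k(c, a), a)  →  k(c, a)   [R1 at ε]
4. k(c, a)  →  c   [R1 at ε]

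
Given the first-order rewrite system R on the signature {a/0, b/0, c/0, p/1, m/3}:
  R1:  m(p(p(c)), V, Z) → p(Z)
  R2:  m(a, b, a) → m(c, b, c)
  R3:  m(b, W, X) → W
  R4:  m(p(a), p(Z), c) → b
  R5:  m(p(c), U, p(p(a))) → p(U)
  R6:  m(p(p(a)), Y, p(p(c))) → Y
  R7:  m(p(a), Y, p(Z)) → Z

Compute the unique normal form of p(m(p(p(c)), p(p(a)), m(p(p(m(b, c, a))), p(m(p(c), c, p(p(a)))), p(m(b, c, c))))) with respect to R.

p(p(p(p(c))))

1. p(m(p(p(c)), p(p(a)), m(p(p(m(b, c, a))), p(m(p(c), c, p(p(a)))), p(m(b, c, c)))))  →  p(p(m(p(p(m(b, c, a))), p(m(p(c), c, p(p(a)))), p(m(b, c, c)))))   [R1 at 1]
2. p(p(m(p(p(m(b, c, a))), p(m(p(c), c, p(p(a)))), p(m(b, c, c)))))  →  p(p(m(p(p(c)), p(m(p(c), c, p(p(a)))), p(m(b, c, c)))))   [R3 at 1.1.1.1.1]
3. p(p(m(p(p(c)), p(m(p(c), c, p(p(a)))), p(m(b, c, c)))))  →  p(p(p(p(m(b, c, c)))))   [R1 at 1.1]
4. p(p(p(p(m(b, c, c)))))  →  p(p(p(p(c))))   [R3 at 1.1.1.1]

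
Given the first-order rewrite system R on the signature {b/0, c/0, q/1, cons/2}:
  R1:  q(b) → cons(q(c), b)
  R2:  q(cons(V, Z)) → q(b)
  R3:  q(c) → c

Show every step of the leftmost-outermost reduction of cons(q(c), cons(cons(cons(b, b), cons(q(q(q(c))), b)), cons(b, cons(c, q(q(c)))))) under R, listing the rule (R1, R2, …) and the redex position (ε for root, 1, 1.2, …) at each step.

1. cons(q(c), cons(cons(cons(b, b), cons(q(q(q(c))), b)), cons(b, cons(c, q(q(c))))))  →  cons(c, cons(cons(cons(b, b), cons(q(q(q(c))), b)), cons(b, cons(c, q(q(c))))))   [R3 at 1]
2. cons(c, cons(cons(cons(b, b), cons(q(q(q(c))), b)), cons(b, cons(c, q(q(c))))))  →  cons(c, cons(cons(cons(b, b), cons(q(q(c)), b)), cons(b, cons(c, q(q(c))))))   [R3 at 2.1.2.1.1.1]
3. cons(c, cons(cons(cons(b, b), cons(q(q(c)), b)), cons(b, cons(c, q(q(c))))))  →  cons(c, cons(cons(cons(b, b), cons(q(c), b)), cons(b, cons(c, q(q(c))))))   [R3 at 2.1.2.1.1]
4. cons(c, cons(cons(cons(b, b), cons(q(c), b)), cons(b, cons(c, q(q(c))))))  →  cons(c, cons(cons(cons(b, b), cons(c, b)), cons(b, cons(c, q(q(c))))))   [R3 at 2.1.2.1]
5. cons(c, cons(cons(cons(b, b), cons(c, b)), cons(b, cons(c, q(q(c))))))  →  cons(c, cons(cons(cons(b, b), cons(c, b)), cons(b, cons(c, q(c)))))   [R3 at 2.2.2.2.1]
6. cons(c, cons(cons(cons(b, b), cons(c, b)), cons(b, cons(c, q(c)))))  →  cons(c, cons(cons(cons(b, b), cons(c, b)), cons(b, cons(c, c))))   [R3 at 2.2.2.2]

cons(c, cons(cons(cons(b, b), cons(c, b)), cons(b, cons(c, c))))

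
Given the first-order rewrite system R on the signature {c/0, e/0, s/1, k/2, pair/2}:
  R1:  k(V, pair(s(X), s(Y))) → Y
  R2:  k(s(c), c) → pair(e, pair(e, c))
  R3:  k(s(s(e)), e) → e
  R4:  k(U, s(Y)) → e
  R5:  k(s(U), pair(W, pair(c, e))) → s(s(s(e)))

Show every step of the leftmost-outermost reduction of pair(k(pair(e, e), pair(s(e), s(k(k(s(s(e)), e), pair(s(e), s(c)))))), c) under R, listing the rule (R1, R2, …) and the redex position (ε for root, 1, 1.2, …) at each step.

pair(c, c)

1. pair(k(pair(e, e), pair(s(e), s(k(k(s(s(e)), e), pair(s(e), s(c)))))), c)  →  pair(k(k(s(s(e)), e), pair(s(e), s(c))), c)   [R1 at 1]
2. pair(k(k(s(s(e)), e), pair(s(e), s(c))), c)  →  pair(c, c)   [R1 at 1]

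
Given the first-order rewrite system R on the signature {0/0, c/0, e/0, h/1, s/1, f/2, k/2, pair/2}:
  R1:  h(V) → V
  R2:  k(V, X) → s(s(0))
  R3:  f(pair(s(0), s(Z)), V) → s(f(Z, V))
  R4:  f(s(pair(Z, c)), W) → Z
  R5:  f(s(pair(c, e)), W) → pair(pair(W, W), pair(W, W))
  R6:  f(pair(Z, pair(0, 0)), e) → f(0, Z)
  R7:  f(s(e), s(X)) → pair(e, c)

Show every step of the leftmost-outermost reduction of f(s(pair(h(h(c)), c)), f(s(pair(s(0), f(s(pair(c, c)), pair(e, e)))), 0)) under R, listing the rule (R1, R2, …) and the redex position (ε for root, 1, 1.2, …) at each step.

c

1. f(s(pair(h(h(c)), c)), f(s(pair(s(0), f(s(pair(c, c)), pair(e, e)))), 0))  →  h(h(c))   [R4 at ε]
2. h(h(c))  →  h(c)   [R1 at ε]
3. h(c)  →  c   [R1 at ε]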